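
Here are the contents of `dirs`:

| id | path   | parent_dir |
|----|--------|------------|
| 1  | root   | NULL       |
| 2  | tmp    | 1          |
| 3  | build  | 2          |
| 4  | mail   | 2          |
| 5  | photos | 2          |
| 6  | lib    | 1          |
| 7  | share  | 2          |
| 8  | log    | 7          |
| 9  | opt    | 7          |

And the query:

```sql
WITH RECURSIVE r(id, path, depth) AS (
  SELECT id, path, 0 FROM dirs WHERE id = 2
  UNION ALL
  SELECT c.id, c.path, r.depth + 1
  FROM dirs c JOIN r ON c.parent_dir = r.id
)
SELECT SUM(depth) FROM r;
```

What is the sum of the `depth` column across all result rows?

8

Base: id=2 (tmp) at depth 0.
Iteration 1: rows with parent_dir in {2} -> build (id 3, depth 1), mail (id 4, depth 1), photos (id 5, depth 1), share (id 7, depth 1).
Iteration 2: rows with parent_dir in {3,4,5,7} -> log (id 8, depth 2), opt (id 9, depth 2).
Iteration 3: no rows with parent_dir in {8,9}; recursion stops.
SUM(depth) = 0 + 1 + 1 + 1 + 1 + 2 + 2 = 8.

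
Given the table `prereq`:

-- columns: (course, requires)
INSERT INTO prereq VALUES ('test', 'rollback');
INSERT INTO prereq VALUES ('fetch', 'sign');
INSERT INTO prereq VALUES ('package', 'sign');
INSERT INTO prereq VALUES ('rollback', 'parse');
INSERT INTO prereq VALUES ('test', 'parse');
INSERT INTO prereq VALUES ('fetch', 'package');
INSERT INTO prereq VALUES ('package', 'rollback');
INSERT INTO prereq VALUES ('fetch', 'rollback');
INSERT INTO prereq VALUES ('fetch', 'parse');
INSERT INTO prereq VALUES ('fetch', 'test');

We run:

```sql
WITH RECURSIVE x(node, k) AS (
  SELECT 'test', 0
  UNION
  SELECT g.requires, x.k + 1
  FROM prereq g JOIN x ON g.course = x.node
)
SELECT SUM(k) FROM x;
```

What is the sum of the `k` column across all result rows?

4

Base: (test, k=0).
Iteration 1: edges from {test} -> (parse, k=1), (rollback, k=1).
Iteration 2: edges from {parse,rollback} -> (parse, k=2).
Iteration 3: no outgoing edges from {parse}; recursion stops.
SUM(k) = 0 + 1 + 1 + 2 = 4.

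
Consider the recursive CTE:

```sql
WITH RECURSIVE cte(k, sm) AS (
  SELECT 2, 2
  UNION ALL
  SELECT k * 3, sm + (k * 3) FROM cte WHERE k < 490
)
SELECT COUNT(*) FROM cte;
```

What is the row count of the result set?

Base: k=2, sm=2.
Iteration 1: 2 < 490 holds -> k = 2 * 3 = 6, sm = 2 + 6 = 8.
Iteration 2: 6 < 490 holds -> k = 6 * 3 = 18, sm = 8 + 18 = 26.
Iteration 3: 18 < 490 holds -> k = 18 * 3 = 54, sm = 26 + 54 = 80.
Iteration 4: 54 < 490 holds -> k = 54 * 3 = 162, sm = 80 + 162 = 242.
Iteration 5: 162 < 490 holds -> k = 162 * 3 = 486, sm = 242 + 486 = 728.
Iteration 6: 486 < 490 holds -> k = 486 * 3 = 1458, sm = 728 + 1458 = 2186.
Iteration 7: 1458 < 490 fails; recursion stops.
Total rows emitted: 7.

7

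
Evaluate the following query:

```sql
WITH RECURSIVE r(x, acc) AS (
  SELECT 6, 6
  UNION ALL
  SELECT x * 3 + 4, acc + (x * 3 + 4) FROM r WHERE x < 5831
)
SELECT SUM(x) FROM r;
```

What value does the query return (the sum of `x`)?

26224

Base: x=6, acc=6.
Iteration 1: 6 < 5831 holds -> x = 6 * 3 + 4 = 22, acc = 6 + 22 = 28.
Iteration 2: 22 < 5831 holds -> x = 22 * 3 + 4 = 70, acc = 28 + 70 = 98.
Iteration 3: 70 < 5831 holds -> x = 70 * 3 + 4 = 214, acc = 98 + 214 = 312.
Iteration 4: 214 < 5831 holds -> x = 214 * 3 + 4 = 646, acc = 312 + 646 = 958.
Iteration 5: 646 < 5831 holds -> x = 646 * 3 + 4 = 1942, acc = 958 + 1942 = 2900.
Iteration 6: 1942 < 5831 holds -> x = 1942 * 3 + 4 = 5830, acc = 2900 + 5830 = 8730.
Iteration 7: 5830 < 5831 holds -> x = 5830 * 3 + 4 = 17494, acc = 8730 + 17494 = 26224.
Iteration 8: 17494 < 5831 fails; recursion stops.
SUM(x) = 6 + 22 + 70 + 214 + 646 + 1942 + 5830 + 17494 = 26224.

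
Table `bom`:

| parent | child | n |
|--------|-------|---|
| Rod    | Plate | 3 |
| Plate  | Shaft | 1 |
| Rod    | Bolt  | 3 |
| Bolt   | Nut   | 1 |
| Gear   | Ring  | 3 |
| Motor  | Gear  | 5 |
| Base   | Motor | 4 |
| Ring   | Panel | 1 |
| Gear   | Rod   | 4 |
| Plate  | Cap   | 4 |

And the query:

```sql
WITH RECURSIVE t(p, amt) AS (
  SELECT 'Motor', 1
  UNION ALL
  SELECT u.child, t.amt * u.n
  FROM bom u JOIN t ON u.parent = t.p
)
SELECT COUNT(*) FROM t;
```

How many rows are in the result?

Base: (Motor, amt=1).
Iteration 1: components of {Motor} -> Gear = 1*5 = 5.
Iteration 2: components of {Gear} -> Ring = 5*3 = 15, Rod = 5*4 = 20.
Iteration 3: components of {Ring,Rod} -> Bolt = 20*3 = 60, Panel = 15*1 = 15, Plate = 20*3 = 60.
Iteration 4: components of {Bolt,Panel,Plate} -> Cap = 60*4 = 240, Nut = 60*1 = 60, Shaft = 60*1 = 60.
Iteration 5: no further components; recursion stops.
Total rows emitted: 10.

10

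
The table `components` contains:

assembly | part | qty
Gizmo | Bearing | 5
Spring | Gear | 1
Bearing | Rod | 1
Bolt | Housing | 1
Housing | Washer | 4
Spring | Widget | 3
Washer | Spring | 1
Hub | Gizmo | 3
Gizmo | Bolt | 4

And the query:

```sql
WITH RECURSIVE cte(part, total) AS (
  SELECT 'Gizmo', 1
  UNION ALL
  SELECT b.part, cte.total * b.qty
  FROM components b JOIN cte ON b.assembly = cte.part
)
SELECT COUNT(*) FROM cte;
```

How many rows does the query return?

9

Base: (Gizmo, total=1).
Iteration 1: components of {Gizmo} -> Bearing = 1*5 = 5, Bolt = 1*4 = 4.
Iteration 2: components of {Bearing,Bolt} -> Housing = 4*1 = 4, Rod = 5*1 = 5.
Iteration 3: components of {Housing,Rod} -> Washer = 4*4 = 16.
Iteration 4: components of {Washer} -> Spring = 16*1 = 16.
Iteration 5: components of {Spring} -> Gear = 16*1 = 16, Widget = 16*3 = 48.
Iteration 6: no further components; recursion stops.
Total rows emitted: 9.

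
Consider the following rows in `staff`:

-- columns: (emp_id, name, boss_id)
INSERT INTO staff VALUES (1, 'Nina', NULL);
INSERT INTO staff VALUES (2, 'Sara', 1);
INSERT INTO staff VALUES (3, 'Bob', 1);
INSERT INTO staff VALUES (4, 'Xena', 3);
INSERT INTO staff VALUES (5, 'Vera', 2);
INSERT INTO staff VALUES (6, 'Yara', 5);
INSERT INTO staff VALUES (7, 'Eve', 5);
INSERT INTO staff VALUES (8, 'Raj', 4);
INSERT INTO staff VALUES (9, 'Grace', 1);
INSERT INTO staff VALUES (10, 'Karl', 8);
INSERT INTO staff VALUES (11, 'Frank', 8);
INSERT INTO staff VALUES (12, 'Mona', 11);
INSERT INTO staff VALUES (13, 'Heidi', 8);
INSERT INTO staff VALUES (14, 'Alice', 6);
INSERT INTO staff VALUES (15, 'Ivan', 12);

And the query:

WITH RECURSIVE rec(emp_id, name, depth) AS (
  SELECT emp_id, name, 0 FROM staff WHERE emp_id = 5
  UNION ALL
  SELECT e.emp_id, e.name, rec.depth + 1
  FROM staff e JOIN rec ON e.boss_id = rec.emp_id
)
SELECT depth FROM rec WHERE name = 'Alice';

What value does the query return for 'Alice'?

Base: emp_id=5 (Vera) at depth 0.
Iteration 1: rows with boss_id in {5} -> Yara (id 6, depth 1), Eve (id 7, depth 1).
Iteration 2: rows with boss_id in {6,7} -> Alice (id 14, depth 2).
Iteration 3: no rows with boss_id in {14}; recursion stops.

2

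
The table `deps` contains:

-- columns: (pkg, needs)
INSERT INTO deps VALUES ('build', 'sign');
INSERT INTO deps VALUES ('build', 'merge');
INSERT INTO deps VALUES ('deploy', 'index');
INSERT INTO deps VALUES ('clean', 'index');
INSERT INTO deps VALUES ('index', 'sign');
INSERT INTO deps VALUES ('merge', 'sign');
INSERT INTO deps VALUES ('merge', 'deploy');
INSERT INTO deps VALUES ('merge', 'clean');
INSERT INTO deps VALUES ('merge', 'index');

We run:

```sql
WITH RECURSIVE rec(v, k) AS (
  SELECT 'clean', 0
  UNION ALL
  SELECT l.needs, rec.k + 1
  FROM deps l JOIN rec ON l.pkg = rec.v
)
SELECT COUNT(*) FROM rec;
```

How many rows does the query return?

Base: (clean, k=0).
Iteration 1: edges from {clean} -> (index, k=1).
Iteration 2: edges from {index} -> (sign, k=2).
Iteration 3: no outgoing edges from {sign}; recursion stops.
Total rows emitted: 3.

3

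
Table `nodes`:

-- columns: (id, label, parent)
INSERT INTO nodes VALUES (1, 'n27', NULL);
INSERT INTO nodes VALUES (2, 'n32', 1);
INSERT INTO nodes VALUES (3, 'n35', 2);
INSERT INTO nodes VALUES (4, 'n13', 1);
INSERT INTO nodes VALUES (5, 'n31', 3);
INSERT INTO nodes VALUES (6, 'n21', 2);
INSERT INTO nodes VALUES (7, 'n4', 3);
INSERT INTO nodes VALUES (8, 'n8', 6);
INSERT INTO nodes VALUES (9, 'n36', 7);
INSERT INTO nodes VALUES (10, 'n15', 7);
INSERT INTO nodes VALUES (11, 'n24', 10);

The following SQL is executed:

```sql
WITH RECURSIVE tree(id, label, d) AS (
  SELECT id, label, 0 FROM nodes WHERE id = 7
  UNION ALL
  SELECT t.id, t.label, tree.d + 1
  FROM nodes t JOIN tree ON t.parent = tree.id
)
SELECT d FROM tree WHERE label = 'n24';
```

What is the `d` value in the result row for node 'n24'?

Base: id=7 (n4) at d 0.
Iteration 1: rows with parent in {7} -> n36 (id 9, d 1), n15 (id 10, d 1).
Iteration 2: rows with parent in {9,10} -> n24 (id 11, d 2).
Iteration 3: no rows with parent in {11}; recursion stops.

2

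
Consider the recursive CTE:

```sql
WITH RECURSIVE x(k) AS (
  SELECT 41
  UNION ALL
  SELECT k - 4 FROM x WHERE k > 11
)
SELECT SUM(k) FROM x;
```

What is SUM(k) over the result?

225

Base: k=41.
Iteration 1: 41 > 11 holds -> k = 41 - 4 = 37.
Iteration 2: 37 > 11 holds -> k = 37 - 4 = 33.
Iteration 3: 33 > 11 holds -> k = 33 - 4 = 29.
Iteration 4: 29 > 11 holds -> k = 29 - 4 = 25.
Iteration 5: 25 > 11 holds -> k = 25 - 4 = 21.
Iteration 6: 21 > 11 holds -> k = 21 - 4 = 17.
Iteration 7: 17 > 11 holds -> k = 17 - 4 = 13.
Iteration 8: 13 > 11 holds -> k = 13 - 4 = 9.
Iteration 9: 9 > 11 fails; recursion stops.
SUM(k) = 41 + 37 + 33 + 29 + 25 + 21 + 17 + 13 + 9 = 225.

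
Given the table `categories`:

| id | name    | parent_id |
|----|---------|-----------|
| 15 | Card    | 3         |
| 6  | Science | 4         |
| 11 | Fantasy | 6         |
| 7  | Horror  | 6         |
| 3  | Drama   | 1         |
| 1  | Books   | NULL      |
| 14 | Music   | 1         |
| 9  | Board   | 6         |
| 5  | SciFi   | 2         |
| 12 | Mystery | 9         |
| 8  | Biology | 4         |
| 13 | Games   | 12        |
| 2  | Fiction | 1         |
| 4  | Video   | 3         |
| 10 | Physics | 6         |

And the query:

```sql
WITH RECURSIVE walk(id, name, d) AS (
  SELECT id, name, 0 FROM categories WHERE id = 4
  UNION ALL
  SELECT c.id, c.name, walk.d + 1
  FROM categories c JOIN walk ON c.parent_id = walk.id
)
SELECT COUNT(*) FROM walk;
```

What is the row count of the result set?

9

Base: id=4 (Video) at d 0.
Iteration 1: rows with parent_id in {4} -> Science (id 6, d 1), Biology (id 8, d 1).
Iteration 2: rows with parent_id in {6,8} -> Horror (id 7, d 2), Board (id 9, d 2), Physics (id 10, d 2), Fantasy (id 11, d 2).
Iteration 3: rows with parent_id in {7,9,10,11} -> Mystery (id 12, d 3).
Iteration 4: rows with parent_id in {12} -> Games (id 13, d 4).
Iteration 5: no rows with parent_id in {13}; recursion stops.
Total rows emitted: 9.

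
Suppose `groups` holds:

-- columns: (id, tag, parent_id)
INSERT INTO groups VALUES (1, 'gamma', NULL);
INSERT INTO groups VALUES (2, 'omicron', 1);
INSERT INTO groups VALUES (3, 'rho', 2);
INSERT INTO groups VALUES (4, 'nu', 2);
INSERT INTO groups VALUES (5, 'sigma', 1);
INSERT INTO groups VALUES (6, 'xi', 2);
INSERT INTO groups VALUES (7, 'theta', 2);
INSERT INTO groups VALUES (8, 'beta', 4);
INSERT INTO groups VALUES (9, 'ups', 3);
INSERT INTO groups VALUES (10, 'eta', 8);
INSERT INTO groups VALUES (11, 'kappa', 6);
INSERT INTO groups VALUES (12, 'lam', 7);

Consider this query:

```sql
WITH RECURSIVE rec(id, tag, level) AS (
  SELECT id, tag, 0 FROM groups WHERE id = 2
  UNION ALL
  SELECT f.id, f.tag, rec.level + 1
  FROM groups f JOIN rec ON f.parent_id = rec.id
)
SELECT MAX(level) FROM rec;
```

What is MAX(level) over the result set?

Base: id=2 (omicron) at level 0.
Iteration 1: rows with parent_id in {2} -> rho (id 3, level 1), nu (id 4, level 1), xi (id 6, level 1), theta (id 7, level 1).
Iteration 2: rows with parent_id in {3,4,6,7} -> beta (id 8, level 2), ups (id 9, level 2), kappa (id 11, level 2), lam (id 12, level 2).
Iteration 3: rows with parent_id in {8,9,11,12} -> eta (id 10, level 3).
Iteration 4: no rows with parent_id in {10}; recursion stops.
level values: 0, 1, 1, 1, 1, 2, 2, 2, 2, 3; the maximum is 3.

3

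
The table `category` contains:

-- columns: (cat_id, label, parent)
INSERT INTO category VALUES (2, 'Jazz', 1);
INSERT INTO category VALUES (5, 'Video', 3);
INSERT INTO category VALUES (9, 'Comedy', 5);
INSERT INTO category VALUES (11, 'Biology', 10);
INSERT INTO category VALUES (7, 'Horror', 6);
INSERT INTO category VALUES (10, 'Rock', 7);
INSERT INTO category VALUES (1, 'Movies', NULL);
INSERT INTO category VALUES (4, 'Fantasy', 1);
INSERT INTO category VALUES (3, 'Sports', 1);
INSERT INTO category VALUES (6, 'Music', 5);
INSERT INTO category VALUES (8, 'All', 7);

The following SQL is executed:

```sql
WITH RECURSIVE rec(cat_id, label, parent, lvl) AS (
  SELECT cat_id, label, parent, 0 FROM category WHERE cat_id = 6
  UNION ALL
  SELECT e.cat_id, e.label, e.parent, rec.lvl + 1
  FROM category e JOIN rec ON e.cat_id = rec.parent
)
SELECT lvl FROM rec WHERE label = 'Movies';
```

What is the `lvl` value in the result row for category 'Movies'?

3

Base: cat_id=6 (Music), parent=5, lvl 0.
Iteration 1: join on cat_id=5 -> Video (id 5, parent=3, lvl 1).
Iteration 2: join on cat_id=3 -> Sports (id 3, parent=1, lvl 2).
Iteration 3: join on cat_id=1 -> Movies (id 1, parent=NULL, lvl 3).
Iteration 4: parent is NULL; no match; recursion stops.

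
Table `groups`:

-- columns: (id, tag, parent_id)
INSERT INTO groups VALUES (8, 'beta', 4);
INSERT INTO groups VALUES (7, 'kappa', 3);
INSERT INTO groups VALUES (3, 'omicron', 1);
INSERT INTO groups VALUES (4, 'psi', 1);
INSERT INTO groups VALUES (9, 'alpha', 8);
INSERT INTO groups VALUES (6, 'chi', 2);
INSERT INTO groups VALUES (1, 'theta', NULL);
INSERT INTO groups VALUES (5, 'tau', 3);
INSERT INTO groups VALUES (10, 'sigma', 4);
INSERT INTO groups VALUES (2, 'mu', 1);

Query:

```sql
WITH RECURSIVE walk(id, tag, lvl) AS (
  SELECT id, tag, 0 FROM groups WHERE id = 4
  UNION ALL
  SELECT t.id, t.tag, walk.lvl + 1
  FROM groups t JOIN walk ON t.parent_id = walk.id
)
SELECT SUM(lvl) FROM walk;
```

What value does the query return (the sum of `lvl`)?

4

Base: id=4 (psi) at lvl 0.
Iteration 1: rows with parent_id in {4} -> beta (id 8, lvl 1), sigma (id 10, lvl 1).
Iteration 2: rows with parent_id in {8,10} -> alpha (id 9, lvl 2).
Iteration 3: no rows with parent_id in {9}; recursion stops.
SUM(lvl) = 0 + 1 + 1 + 2 = 4.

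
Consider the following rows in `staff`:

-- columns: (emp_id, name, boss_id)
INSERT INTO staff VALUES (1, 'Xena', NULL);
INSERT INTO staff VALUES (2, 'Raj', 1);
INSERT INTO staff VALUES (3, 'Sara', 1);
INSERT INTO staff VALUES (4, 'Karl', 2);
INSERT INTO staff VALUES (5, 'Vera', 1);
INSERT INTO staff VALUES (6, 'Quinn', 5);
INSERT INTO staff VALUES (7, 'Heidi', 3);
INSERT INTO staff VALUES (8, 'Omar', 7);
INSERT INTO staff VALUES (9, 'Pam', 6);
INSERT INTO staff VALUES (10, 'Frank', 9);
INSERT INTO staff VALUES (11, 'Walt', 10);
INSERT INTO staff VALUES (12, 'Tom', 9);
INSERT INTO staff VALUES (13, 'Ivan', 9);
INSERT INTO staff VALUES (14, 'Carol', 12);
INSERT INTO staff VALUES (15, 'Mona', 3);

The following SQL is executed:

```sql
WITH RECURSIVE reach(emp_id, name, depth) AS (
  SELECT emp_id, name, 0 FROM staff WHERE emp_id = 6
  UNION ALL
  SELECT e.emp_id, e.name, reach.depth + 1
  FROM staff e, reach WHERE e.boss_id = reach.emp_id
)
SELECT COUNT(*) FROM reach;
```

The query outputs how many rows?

7

Base: emp_id=6 (Quinn) at depth 0.
Iteration 1: rows with boss_id in {6} -> Pam (id 9, depth 1).
Iteration 2: rows with boss_id in {9} -> Frank (id 10, depth 2), Tom (id 12, depth 2), Ivan (id 13, depth 2).
Iteration 3: rows with boss_id in {10,12,13} -> Walt (id 11, depth 3), Carol (id 14, depth 3).
Iteration 4: no rows with boss_id in {11,14}; recursion stops.
Total rows emitted: 7.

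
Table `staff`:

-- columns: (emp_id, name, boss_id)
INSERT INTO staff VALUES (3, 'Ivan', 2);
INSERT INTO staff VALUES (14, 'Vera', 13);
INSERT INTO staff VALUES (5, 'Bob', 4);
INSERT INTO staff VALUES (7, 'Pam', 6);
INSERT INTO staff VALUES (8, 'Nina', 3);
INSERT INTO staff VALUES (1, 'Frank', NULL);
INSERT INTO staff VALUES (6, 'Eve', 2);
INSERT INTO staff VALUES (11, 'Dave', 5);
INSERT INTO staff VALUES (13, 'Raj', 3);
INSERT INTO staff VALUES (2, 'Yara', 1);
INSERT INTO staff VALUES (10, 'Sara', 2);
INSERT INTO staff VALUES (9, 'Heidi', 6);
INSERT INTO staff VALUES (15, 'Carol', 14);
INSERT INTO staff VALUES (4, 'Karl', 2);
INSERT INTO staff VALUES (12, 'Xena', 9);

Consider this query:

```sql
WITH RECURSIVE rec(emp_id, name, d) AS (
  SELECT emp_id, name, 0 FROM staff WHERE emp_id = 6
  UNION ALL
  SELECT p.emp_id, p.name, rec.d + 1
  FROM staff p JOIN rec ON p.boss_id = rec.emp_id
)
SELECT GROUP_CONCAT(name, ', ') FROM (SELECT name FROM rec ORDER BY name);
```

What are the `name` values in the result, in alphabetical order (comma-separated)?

Base: emp_id=6 (Eve) at d 0.
Iteration 1: rows with boss_id in {6} -> Pam (id 7, d 1), Heidi (id 9, d 1).
Iteration 2: rows with boss_id in {7,9} -> Xena (id 12, d 2).
Iteration 3: no rows with boss_id in {12}; recursion stops.

Eve, Heidi, Pam, Xena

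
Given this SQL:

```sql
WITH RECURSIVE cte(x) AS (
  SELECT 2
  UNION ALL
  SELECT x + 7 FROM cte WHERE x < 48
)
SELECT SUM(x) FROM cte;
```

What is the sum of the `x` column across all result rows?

212

Base: x=2.
Iteration 1: 2 < 48 holds -> x = 2 + 7 = 9.
Iteration 2: 9 < 48 holds -> x = 9 + 7 = 16.
Iteration 3: 16 < 48 holds -> x = 16 + 7 = 23.
Iteration 4: 23 < 48 holds -> x = 23 + 7 = 30.
Iteration 5: 30 < 48 holds -> x = 30 + 7 = 37.
Iteration 6: 37 < 48 holds -> x = 37 + 7 = 44.
Iteration 7: 44 < 48 holds -> x = 44 + 7 = 51.
Iteration 8: 51 < 48 fails; recursion stops.
SUM(x) = 2 + 9 + 16 + 23 + 30 + 37 + 44 + 51 = 212.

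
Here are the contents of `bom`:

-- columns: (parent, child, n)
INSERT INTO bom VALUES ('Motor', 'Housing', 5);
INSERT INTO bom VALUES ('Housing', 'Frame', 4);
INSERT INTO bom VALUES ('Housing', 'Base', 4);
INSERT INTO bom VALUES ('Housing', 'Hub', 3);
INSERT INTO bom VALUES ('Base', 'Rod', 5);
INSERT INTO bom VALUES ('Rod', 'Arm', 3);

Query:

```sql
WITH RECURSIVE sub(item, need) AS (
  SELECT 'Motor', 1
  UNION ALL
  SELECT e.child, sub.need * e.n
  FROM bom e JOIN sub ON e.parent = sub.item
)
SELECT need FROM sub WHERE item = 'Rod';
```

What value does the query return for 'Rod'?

100

Base: (Motor, need=1).
Iteration 1: components of {Motor} -> Housing = 1*5 = 5.
Iteration 2: components of {Housing} -> Base = 5*4 = 20, Frame = 5*4 = 20, Hub = 5*3 = 15.
Iteration 3: components of {Base,Frame,Hub} -> Rod = 20*5 = 100.
Iteration 4: components of {Rod} -> Arm = 100*3 = 300.
Iteration 5: no further components; recursion stops.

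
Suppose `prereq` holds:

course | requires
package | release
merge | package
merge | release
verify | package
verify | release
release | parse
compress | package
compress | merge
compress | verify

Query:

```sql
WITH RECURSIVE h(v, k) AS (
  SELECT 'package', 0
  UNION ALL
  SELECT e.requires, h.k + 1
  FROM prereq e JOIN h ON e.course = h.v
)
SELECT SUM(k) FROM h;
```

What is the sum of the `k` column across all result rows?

Base: (package, k=0).
Iteration 1: edges from {package} -> (release, k=1).
Iteration 2: edges from {release} -> (parse, k=2).
Iteration 3: no outgoing edges from {parse}; recursion stops.
SUM(k) = 0 + 1 + 2 = 3.

3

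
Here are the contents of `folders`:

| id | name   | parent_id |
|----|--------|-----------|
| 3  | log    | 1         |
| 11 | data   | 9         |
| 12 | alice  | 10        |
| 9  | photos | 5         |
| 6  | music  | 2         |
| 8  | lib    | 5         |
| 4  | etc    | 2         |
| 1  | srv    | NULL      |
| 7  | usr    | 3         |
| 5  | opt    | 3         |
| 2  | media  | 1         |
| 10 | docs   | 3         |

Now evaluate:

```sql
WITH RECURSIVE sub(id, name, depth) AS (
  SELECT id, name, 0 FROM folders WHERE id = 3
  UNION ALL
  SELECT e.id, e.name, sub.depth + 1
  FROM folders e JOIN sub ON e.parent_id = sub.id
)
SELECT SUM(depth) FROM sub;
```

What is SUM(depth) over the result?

Base: id=3 (log) at depth 0.
Iteration 1: rows with parent_id in {3} -> opt (id 5, depth 1), usr (id 7, depth 1), docs (id 10, depth 1).
Iteration 2: rows with parent_id in {5,7,10} -> lib (id 8, depth 2), photos (id 9, depth 2), alice (id 12, depth 2).
Iteration 3: rows with parent_id in {8,9,12} -> data (id 11, depth 3).
Iteration 4: no rows with parent_id in {11}; recursion stops.
SUM(depth) = 0 + 1 + 1 + 1 + 2 + 2 + 2 + 3 = 12.

12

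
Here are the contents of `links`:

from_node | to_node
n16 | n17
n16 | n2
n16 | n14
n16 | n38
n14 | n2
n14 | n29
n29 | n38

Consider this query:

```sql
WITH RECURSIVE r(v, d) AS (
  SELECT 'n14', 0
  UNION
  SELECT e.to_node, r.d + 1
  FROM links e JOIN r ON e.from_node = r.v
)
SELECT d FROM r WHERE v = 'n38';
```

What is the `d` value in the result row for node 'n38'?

2

Base: (n14, d=0).
Iteration 1: edges from {n14} -> (n2, d=1), (n29, d=1).
Iteration 2: edges from {n2,n29} -> (n38, d=2).
Iteration 3: no outgoing edges from {n38}; recursion stops.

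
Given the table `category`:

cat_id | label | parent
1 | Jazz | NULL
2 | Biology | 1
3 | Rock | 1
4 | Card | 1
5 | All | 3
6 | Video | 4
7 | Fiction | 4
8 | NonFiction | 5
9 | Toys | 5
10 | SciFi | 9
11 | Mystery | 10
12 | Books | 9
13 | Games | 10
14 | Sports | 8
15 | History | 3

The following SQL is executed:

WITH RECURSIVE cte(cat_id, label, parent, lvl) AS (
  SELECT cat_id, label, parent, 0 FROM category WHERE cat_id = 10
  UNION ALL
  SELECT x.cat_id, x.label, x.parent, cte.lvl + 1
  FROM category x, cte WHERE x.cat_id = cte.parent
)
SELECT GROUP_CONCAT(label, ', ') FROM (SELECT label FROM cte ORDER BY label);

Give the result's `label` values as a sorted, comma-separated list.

Base: cat_id=10 (SciFi), parent=9, lvl 0.
Iteration 1: join on cat_id=9 -> Toys (id 9, parent=5, lvl 1).
Iteration 2: join on cat_id=5 -> All (id 5, parent=3, lvl 2).
Iteration 3: join on cat_id=3 -> Rock (id 3, parent=1, lvl 3).
Iteration 4: join on cat_id=1 -> Jazz (id 1, parent=NULL, lvl 4).
Iteration 5: parent is NULL; no match; recursion stops.

All, Jazz, Rock, SciFi, Toys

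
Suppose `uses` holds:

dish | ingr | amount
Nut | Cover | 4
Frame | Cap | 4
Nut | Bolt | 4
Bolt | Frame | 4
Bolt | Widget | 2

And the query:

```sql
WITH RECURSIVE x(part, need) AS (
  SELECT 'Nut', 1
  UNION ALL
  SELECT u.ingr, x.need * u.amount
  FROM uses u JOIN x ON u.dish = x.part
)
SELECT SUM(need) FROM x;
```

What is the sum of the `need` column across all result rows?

Base: (Nut, need=1).
Iteration 1: components of {Nut} -> Bolt = 1*4 = 4, Cover = 1*4 = 4.
Iteration 2: components of {Bolt,Cover} -> Frame = 4*4 = 16, Widget = 4*2 = 8.
Iteration 3: components of {Frame,Widget} -> Cap = 16*4 = 64.
Iteration 4: no further components; recursion stops.
SUM(need) = 1 + 4 + 4 + 16 + 8 + 64 = 97.

97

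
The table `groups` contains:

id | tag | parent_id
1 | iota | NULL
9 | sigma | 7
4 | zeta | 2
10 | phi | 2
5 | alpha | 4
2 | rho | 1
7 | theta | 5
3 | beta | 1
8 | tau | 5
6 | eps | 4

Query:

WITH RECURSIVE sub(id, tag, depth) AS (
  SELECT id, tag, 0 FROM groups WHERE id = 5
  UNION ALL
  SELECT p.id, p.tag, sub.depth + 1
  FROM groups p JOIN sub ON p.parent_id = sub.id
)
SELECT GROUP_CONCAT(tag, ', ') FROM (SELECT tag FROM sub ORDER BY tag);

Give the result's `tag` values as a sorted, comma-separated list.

Base: id=5 (alpha) at depth 0.
Iteration 1: rows with parent_id in {5} -> theta (id 7, depth 1), tau (id 8, depth 1).
Iteration 2: rows with parent_id in {7,8} -> sigma (id 9, depth 2).
Iteration 3: no rows with parent_id in {9}; recursion stops.

alpha, sigma, tau, theta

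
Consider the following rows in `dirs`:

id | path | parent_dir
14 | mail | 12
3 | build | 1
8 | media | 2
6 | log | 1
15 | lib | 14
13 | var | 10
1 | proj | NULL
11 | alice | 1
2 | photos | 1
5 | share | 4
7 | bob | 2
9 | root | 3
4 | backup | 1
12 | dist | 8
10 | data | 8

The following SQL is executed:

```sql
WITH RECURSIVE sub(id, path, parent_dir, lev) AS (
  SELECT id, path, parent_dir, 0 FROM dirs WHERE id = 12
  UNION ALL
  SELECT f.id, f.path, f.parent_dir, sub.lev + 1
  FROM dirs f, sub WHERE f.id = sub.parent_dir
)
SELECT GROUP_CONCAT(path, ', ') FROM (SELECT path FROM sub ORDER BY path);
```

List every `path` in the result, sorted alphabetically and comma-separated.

Base: id=12 (dist), parent_dir=8, lev 0.
Iteration 1: join on id=8 -> media (id 8, parent_dir=2, lev 1).
Iteration 2: join on id=2 -> photos (id 2, parent_dir=1, lev 2).
Iteration 3: join on id=1 -> proj (id 1, parent_dir=NULL, lev 3).
Iteration 4: parent_dir is NULL; no match; recursion stops.

dist, media, photos, proj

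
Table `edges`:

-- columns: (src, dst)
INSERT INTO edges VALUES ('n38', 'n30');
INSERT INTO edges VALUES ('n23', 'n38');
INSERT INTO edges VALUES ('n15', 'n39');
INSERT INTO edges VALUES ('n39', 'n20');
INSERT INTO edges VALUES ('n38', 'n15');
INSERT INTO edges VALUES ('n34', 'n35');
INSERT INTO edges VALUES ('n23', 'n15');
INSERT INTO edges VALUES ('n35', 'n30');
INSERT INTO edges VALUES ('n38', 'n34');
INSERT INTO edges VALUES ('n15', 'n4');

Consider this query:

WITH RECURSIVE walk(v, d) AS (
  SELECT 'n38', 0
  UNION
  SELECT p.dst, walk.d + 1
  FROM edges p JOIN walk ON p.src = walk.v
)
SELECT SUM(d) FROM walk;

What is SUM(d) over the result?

Base: (n38, d=0).
Iteration 1: edges from {n38} -> (n15, d=1), (n30, d=1), (n34, d=1).
Iteration 2: edges from {n15,n30,n34} -> (n35, d=2), (n39, d=2), (n4, d=2).
Iteration 3: edges from {n35,n39,n4} -> (n20, d=3), (n30, d=3).
Iteration 4: no outgoing edges from {n20,n30}; recursion stops.
SUM(d) = 0 + 1 + 1 + 1 + 2 + 2 + 2 + 3 + 3 = 15.

15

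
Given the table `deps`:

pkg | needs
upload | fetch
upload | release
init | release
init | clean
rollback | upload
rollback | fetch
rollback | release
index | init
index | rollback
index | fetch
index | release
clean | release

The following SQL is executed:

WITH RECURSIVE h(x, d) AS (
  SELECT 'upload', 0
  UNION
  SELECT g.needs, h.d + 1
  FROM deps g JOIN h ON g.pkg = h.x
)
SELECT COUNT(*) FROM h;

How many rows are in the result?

3

Base: (upload, d=0).
Iteration 1: edges from {upload} -> (fetch, d=1), (release, d=1).
Iteration 2: no outgoing edges from {fetch,release}; recursion stops.
Total rows emitted: 3.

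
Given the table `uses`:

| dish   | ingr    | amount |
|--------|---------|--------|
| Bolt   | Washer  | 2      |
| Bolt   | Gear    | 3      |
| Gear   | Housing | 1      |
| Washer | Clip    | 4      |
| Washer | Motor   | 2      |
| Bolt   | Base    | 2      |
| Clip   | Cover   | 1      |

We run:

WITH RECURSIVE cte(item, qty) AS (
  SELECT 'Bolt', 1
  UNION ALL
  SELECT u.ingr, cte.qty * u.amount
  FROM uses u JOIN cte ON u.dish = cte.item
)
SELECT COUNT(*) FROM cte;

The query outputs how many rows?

8

Base: (Bolt, qty=1).
Iteration 1: components of {Bolt} -> Base = 1*2 = 2, Gear = 1*3 = 3, Washer = 1*2 = 2.
Iteration 2: components of {Base,Gear,Washer} -> Clip = 2*4 = 8, Housing = 3*1 = 3, Motor = 2*2 = 4.
Iteration 3: components of {Clip,Housing,Motor} -> Cover = 8*1 = 8.
Iteration 4: no further components; recursion stops.
Total rows emitted: 8.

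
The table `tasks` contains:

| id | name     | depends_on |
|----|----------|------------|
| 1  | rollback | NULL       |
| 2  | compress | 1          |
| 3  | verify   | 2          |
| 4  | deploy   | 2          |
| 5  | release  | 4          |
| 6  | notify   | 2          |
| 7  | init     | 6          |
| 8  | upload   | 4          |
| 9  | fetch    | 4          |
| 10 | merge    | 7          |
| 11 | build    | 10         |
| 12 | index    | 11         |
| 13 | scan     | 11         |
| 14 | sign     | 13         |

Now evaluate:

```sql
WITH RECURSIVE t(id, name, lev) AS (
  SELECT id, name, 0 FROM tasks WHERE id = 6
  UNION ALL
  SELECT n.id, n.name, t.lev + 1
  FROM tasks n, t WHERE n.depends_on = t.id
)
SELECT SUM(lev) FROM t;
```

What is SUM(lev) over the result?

Base: id=6 (notify) at lev 0.
Iteration 1: rows with depends_on in {6} -> init (id 7, lev 1).
Iteration 2: rows with depends_on in {7} -> merge (id 10, lev 2).
Iteration 3: rows with depends_on in {10} -> build (id 11, lev 3).
Iteration 4: rows with depends_on in {11} -> index (id 12, lev 4), scan (id 13, lev 4).
Iteration 5: rows with depends_on in {12,13} -> sign (id 14, lev 5).
Iteration 6: no rows with depends_on in {14}; recursion stops.
SUM(lev) = 0 + 1 + 2 + 3 + 4 + 4 + 5 = 19.

19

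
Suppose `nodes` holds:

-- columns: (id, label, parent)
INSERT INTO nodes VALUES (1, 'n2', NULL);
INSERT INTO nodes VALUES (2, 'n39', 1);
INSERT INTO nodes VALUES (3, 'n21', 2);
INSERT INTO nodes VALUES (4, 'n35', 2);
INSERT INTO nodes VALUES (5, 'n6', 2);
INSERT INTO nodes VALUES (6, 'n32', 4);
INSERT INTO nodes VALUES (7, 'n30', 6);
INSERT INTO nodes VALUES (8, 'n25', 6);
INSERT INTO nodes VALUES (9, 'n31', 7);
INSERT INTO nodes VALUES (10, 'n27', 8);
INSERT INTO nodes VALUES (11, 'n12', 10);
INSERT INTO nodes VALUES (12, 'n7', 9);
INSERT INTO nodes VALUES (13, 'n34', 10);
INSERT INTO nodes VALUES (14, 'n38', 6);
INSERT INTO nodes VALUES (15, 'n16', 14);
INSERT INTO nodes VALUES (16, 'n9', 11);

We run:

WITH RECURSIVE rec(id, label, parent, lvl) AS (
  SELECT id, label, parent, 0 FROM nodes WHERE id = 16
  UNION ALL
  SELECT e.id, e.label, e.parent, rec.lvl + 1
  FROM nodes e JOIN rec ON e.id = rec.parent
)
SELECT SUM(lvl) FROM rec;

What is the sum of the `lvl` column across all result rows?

Base: id=16 (n9), parent=11, lvl 0.
Iteration 1: join on id=11 -> n12 (id 11, parent=10, lvl 1).
Iteration 2: join on id=10 -> n27 (id 10, parent=8, lvl 2).
Iteration 3: join on id=8 -> n25 (id 8, parent=6, lvl 3).
Iteration 4: join on id=6 -> n32 (id 6, parent=4, lvl 4).
Iteration 5: join on id=4 -> n35 (id 4, parent=2, lvl 5).
Iteration 6: join on id=2 -> n39 (id 2, parent=1, lvl 6).
Iteration 7: join on id=1 -> n2 (id 1, parent=NULL, lvl 7).
Iteration 8: parent is NULL; no match; recursion stops.
SUM(lvl) = 0 + 1 + 2 + 3 + 4 + 5 + 6 + 7 = 28.

28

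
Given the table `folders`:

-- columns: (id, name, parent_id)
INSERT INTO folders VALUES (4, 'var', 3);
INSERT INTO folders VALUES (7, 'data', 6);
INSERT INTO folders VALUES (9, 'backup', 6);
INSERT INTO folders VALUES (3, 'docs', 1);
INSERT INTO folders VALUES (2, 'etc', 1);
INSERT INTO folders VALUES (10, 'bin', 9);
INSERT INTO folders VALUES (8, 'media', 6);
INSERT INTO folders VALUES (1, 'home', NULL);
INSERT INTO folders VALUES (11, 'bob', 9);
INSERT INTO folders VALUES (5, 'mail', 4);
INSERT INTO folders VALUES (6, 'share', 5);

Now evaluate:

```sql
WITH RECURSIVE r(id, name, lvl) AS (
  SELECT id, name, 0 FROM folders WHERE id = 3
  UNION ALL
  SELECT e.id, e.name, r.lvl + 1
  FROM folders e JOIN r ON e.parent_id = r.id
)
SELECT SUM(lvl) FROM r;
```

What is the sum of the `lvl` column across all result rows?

Base: id=3 (docs) at lvl 0.
Iteration 1: rows with parent_id in {3} -> var (id 4, lvl 1).
Iteration 2: rows with parent_id in {4} -> mail (id 5, lvl 2).
Iteration 3: rows with parent_id in {5} -> share (id 6, lvl 3).
Iteration 4: rows with parent_id in {6} -> data (id 7, lvl 4), media (id 8, lvl 4), backup (id 9, lvl 4).
Iteration 5: rows with parent_id in {7,8,9} -> bin (id 10, lvl 5), bob (id 11, lvl 5).
Iteration 6: no rows with parent_id in {10,11}; recursion stops.
SUM(lvl) = 0 + 1 + 2 + 3 + 4 + 4 + 4 + 5 + 5 = 28.

28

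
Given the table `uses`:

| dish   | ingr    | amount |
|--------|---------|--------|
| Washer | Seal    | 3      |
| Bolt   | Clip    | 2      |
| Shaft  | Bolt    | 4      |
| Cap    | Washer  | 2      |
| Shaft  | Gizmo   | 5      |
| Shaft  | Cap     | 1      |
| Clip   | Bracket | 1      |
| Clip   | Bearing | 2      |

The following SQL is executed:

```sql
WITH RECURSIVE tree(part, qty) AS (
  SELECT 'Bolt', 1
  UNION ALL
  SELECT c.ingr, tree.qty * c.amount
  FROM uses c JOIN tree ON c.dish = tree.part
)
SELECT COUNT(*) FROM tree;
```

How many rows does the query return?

Base: (Bolt, qty=1).
Iteration 1: components of {Bolt} -> Clip = 1*2 = 2.
Iteration 2: components of {Clip} -> Bearing = 2*2 = 4, Bracket = 2*1 = 2.
Iteration 3: no further components; recursion stops.
Total rows emitted: 4.

4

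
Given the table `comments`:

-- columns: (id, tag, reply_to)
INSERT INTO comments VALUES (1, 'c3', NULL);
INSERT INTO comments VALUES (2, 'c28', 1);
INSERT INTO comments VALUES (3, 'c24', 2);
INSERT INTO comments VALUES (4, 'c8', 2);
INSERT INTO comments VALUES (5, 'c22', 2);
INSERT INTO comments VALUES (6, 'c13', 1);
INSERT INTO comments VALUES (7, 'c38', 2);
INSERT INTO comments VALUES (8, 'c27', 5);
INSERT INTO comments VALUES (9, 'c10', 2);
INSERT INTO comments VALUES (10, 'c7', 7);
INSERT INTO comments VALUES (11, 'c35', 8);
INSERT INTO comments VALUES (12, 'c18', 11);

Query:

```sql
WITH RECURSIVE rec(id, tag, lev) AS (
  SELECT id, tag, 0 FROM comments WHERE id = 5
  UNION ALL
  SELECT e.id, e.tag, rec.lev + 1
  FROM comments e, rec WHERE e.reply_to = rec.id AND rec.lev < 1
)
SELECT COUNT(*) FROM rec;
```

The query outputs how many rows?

2

Base: id=5 (c22) at lev 0.
Iteration 1: rows with reply_to in {5} -> c27 (id 8, lev 1).
Iteration 2: lev < 1 fails for all current rows; recursion stops.
Total rows emitted: 2.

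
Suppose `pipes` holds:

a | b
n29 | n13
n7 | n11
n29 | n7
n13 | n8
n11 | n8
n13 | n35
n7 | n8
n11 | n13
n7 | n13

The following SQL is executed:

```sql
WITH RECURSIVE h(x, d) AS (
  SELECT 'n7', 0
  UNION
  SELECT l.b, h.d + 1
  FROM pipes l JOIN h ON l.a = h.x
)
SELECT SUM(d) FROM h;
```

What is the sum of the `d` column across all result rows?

Base: (n7, d=0).
Iteration 1: edges from {n7} -> (n11, d=1), (n13, d=1), (n8, d=1).
Iteration 2: edges from {n11,n13,n8} -> (n13, d=2), (n35, d=2), (n8, d=2). [UNION drops 1 duplicate row(s)]
Iteration 3: edges from {n13,n35,n8} -> (n35, d=3), (n8, d=3).
Iteration 4: no outgoing edges from {n35,n8}; recursion stops.
SUM(d) = 0 + 1 + 1 + 1 + 2 + 2 + 2 + 3 + 3 = 15.

15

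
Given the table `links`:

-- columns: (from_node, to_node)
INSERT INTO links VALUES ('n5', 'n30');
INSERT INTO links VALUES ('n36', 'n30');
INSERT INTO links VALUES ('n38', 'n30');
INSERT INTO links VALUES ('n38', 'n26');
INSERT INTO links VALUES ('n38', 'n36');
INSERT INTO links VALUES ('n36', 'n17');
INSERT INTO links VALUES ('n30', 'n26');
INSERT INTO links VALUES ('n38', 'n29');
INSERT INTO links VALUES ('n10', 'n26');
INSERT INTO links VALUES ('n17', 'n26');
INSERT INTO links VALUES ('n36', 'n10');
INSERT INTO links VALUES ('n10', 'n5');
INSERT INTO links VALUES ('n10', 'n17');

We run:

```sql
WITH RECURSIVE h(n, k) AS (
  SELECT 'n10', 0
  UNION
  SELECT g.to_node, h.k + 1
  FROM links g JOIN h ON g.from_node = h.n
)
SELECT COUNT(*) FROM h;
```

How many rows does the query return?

7

Base: (n10, k=0).
Iteration 1: edges from {n10} -> (n17, k=1), (n26, k=1), (n5, k=1).
Iteration 2: edges from {n17,n26,n5} -> (n26, k=2), (n30, k=2).
Iteration 3: edges from {n26,n30} -> (n26, k=3).
Iteration 4: no outgoing edges from {n26}; recursion stops.
Total rows emitted: 7.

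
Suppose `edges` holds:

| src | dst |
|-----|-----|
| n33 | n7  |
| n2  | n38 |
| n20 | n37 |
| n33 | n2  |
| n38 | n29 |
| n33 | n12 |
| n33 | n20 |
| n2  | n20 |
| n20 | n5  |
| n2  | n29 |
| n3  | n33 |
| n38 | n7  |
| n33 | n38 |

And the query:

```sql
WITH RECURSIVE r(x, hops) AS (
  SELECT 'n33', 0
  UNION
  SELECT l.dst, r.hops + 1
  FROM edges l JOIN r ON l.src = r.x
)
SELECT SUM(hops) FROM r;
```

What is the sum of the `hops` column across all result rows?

29

Base: (n33, hops=0).
Iteration 1: edges from {n33} -> (n12, hops=1), (n2, hops=1), (n20, hops=1), (n38, hops=1), (n7, hops=1).
Iteration 2: edges from {n12,n2,n20,n38,n7} -> (n20, hops=2), (n29, hops=2), (n37, hops=2), (n38, hops=2), (n5, hops=2), (n7, hops=2). [UNION drops 1 duplicate row(s)]
Iteration 3: edges from {n20,n29,n37,n38,n5,n7} -> (n29, hops=3), (n37, hops=3), (n5, hops=3), (n7, hops=3).
Iteration 4: no outgoing edges from {n29,n37,n5,n7}; recursion stops.
SUM(hops) = 0 + 1 + 1 + 1 + 1 + 1 + 2 + 2 + 2 + 2 + 2 + 2 + 3 + 3 + 3 + 3 = 29.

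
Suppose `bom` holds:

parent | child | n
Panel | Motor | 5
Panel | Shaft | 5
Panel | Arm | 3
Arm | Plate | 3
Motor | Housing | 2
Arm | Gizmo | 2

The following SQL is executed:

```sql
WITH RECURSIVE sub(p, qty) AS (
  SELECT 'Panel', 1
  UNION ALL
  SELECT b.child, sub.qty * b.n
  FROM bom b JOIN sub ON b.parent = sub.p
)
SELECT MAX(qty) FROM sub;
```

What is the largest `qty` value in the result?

10

Base: (Panel, qty=1).
Iteration 1: components of {Panel} -> Arm = 1*3 = 3, Motor = 1*5 = 5, Shaft = 1*5 = 5.
Iteration 2: components of {Arm,Motor,Shaft} -> Gizmo = 3*2 = 6, Housing = 5*2 = 10, Plate = 3*3 = 9.
Iteration 3: no further components; recursion stops.
qty values: 1, 5, 5, 3, 10, 9, 6; the maximum is 10.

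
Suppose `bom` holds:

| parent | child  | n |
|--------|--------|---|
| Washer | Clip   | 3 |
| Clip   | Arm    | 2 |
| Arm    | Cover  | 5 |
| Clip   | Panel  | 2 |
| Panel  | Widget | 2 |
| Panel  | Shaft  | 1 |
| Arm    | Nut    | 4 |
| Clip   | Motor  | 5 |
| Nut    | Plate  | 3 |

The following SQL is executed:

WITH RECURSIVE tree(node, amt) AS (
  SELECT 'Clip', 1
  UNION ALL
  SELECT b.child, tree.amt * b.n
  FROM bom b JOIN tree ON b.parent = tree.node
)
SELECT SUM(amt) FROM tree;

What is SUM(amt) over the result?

58

Base: (Clip, amt=1).
Iteration 1: components of {Clip} -> Arm = 1*2 = 2, Motor = 1*5 = 5, Panel = 1*2 = 2.
Iteration 2: components of {Arm,Motor,Panel} -> Cover = 2*5 = 10, Nut = 2*4 = 8, Shaft = 2*1 = 2, Widget = 2*2 = 4.
Iteration 3: components of {Cover,Nut,Shaft,Widget} -> Plate = 8*3 = 24.
Iteration 4: no further components; recursion stops.
SUM(amt) = 1 + 2 + 2 + 5 + 10 + 8 + 4 + 2 + 24 = 58.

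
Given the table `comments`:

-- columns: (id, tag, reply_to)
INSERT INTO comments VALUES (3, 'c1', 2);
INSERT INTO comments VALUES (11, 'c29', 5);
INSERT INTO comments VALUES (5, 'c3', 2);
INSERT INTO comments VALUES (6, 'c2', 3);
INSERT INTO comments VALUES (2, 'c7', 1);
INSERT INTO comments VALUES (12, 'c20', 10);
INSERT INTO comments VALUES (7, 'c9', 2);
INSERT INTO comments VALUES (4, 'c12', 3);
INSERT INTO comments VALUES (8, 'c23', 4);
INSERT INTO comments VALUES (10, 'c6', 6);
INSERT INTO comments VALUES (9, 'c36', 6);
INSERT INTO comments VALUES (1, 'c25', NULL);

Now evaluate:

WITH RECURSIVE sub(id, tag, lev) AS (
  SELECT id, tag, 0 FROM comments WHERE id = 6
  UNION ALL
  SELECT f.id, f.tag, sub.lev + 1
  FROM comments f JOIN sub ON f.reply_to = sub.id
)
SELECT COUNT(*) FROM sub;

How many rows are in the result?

Base: id=6 (c2) at lev 0.
Iteration 1: rows with reply_to in {6} -> c36 (id 9, lev 1), c6 (id 10, lev 1).
Iteration 2: rows with reply_to in {9,10} -> c20 (id 12, lev 2).
Iteration 3: no rows with reply_to in {12}; recursion stops.
Total rows emitted: 4.

4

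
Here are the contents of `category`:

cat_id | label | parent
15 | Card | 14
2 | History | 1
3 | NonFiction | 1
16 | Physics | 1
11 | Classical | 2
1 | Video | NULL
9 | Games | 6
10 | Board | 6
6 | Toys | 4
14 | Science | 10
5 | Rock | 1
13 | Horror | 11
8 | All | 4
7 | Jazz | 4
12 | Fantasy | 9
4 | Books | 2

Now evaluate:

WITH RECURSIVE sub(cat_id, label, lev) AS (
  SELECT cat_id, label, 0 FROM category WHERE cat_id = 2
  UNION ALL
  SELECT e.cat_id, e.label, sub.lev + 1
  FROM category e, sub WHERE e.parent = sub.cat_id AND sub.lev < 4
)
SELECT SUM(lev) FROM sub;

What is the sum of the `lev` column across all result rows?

Base: cat_id=2 (History) at lev 0.
Iteration 1: rows with parent in {2} -> Books (id 4, lev 1), Classical (id 11, lev 1).
Iteration 2: rows with parent in {4,11} -> Toys (id 6, lev 2), Jazz (id 7, lev 2), All (id 8, lev 2), Horror (id 13, lev 2).
Iteration 3: rows with parent in {6,7,8,13} -> Games (id 9, lev 3), Board (id 10, lev 3).
Iteration 4: rows with parent in {9,10} -> Fantasy (id 12, lev 4), Science (id 14, lev 4).
Iteration 5: lev < 4 fails for all current rows; recursion stops.
SUM(lev) = 0 + 1 + 1 + 2 + 2 + 2 + 2 + 3 + 3 + 4 + 4 = 24.

24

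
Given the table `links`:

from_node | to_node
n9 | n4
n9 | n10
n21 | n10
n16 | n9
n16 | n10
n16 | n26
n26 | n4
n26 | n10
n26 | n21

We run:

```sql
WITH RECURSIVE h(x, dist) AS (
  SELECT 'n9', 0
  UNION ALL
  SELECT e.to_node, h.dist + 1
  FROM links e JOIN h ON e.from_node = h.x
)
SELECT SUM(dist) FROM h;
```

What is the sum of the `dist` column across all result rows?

2

Base: (n9, dist=0).
Iteration 1: edges from {n9} -> (n10, dist=1), (n4, dist=1).
Iteration 2: no outgoing edges from {n10,n4}; recursion stops.
SUM(dist) = 0 + 1 + 1 = 2.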